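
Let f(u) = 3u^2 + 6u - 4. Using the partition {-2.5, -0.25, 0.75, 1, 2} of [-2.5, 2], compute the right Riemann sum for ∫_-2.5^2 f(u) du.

11.484375

Subinterval widths: 2.25, 1, 0.25, 1.
Right endpoints: -0.25, 0.75, 1, 2.
f(-0.25) = -5.3125, f(0.75) = 2.1875, f(1) = 5, f(2) = 20.
Sum = Σ Δu_i · f(u_i).
Sum = 11.484375.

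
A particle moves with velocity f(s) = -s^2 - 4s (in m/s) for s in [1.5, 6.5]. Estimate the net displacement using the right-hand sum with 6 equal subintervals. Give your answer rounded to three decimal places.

-195.995

Δs = (6.5 − 1.5)/6 = 5/6.
Right endpoints: 7/3, 19/6, 4, 29/6, 17/3, 6.5.
f(7/3) = -133/9, f(19/6) = -817/36, f(4) = -32, f(29/6) = -1537/36, f(17/3) = -493/9, f(6.5) = -68.25.
Sum = Δs · [f(7/3) + f(19/6) + f(4) + ...].
Sum ≈ -195.995.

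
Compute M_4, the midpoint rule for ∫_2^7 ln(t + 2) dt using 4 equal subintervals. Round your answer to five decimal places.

9.23880

Δt = (7 − 2)/4 = 1.25.
Midpoints: 2.625, 3.875, 5.125, 6.375.
f(2.625) ≈ 1.53148, f(3.875) ≈ 1.77071, f(5.125) ≈ 1.96361, f(6.375) ≈ 2.12525.
Sum = Δt · [f(2.625) + f(3.875) + f(5.125) + f(6.375)].
Sum ≈ 9.23880.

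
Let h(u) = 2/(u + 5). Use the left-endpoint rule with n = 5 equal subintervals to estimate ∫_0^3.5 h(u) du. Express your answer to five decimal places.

1.12103

Δu = (3.5 − 0)/5 = 0.7.
Left endpoints: 0, 0.7, 1.4, 2.1, 2.8.
h(0) = 0.4, h(0.7) = 20/57, h(1.4) = 0.3125, h(2.1) = 20/71, h(2.8) = 10/39.
Sum = Δu · [h(0) + h(0.7) + h(1.4) + h(2.1) + h(2.8)].
Sum ≈ 1.12103.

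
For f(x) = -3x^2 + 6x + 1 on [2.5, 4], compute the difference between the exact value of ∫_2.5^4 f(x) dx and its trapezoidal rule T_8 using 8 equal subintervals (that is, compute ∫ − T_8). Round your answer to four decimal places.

Exact integral: ∫_2.5^4 f(x) dx = -17.625.
T_8 ≈ -17.651367.
Error ≈ -17.625 − (-17.651367) ≈ 0.0264.

0.0264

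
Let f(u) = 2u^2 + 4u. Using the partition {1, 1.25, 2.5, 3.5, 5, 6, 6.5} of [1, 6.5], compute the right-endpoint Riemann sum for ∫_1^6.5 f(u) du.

Subinterval widths: 0.25, 1.25, 1, 1.5, 1, 0.5.
Right endpoints: 1.25, 2.5, 3.5, 5, 6, 6.5.
f(1.25) = 8.125, f(2.5) = 22.5, f(3.5) = 38.5, f(5) = 70, f(6) = 96, f(6.5) = 110.5.
Sum = Σ Δu_i · f(u_i).
Sum = 324.90625.

324.90625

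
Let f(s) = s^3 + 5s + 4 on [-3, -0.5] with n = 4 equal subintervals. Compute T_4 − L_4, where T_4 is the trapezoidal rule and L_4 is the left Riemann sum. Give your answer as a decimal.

T_4 ≈ -32.963867.
L_4 ≈ -45.268555.
T_4 − L_4 = 12.3046875.

12.3046875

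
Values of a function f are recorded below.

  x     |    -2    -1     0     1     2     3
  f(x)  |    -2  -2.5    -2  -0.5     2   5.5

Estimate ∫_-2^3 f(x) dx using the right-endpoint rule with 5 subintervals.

Δx = 1.
Sum = 1·[(-2.5) + (-2) + (-0.5) + 2 + 5.5] = 2.5.

2.5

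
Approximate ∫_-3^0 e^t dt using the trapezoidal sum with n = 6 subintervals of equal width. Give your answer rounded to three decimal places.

Δt = (0 − (-3))/6 = 0.5.
f(-3) ≈ 0.050, f(-2.5) ≈ 0.082, f(-2) ≈ 0.135, f(-1.5) ≈ 0.223, f(-1) ≈ 0.368, f(-0.5) ≈ 0.607, f(0) ≈ 1.000.
T_6 = (Δt/2)·[f(t_0) + 2f(t_1) + ... + 2f(t_{5}) + f(t_6)].
Sum ≈ 0.970.

0.970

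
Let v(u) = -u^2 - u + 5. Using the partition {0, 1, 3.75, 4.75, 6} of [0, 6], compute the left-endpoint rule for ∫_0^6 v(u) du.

Subinterval widths: 1, 2.75, 1, 1.25.
Left endpoints: 0, 1, 3.75, 4.75.
v(0) = 5, v(1) = 3, v(3.75) = -12.8125, v(4.75) = -22.3125.
Sum = Σ Δu_i · v(u_i).
Sum = -27.453125.

-27.453125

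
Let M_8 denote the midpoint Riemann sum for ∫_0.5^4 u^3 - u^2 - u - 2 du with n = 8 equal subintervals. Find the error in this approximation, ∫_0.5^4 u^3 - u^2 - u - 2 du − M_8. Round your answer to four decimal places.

0.3210

Exact integral: ∫_0.5^4 f(u) du ≈ 27.817708.
M_8 ≈ 27.496704.
Error ≈ 27.817708 − 27.496704 ≈ 0.3210.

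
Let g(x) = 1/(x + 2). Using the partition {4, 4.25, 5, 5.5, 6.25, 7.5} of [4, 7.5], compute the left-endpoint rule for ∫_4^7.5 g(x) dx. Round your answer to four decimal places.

Subinterval widths: 0.25, 0.75, 0.5, 0.75, 1.25.
Left endpoints: 4, 4.25, 5, 5.5, 6.25.
g(4) = 1/6, g(4.25) = 0.16, g(5) = 1/7, g(5.5) = 2/15, g(6.25) = 4/33.
Sum = Σ Δx_i · g(x_i).
Sum ≈ 0.4846.

0.4846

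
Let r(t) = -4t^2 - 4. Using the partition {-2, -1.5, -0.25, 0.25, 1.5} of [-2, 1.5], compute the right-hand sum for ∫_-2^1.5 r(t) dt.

Subinterval widths: 0.5, 1.25, 0.5, 1.25.
Right endpoints: -1.5, -0.25, 0.25, 1.5.
r(-1.5) = -13, r(-0.25) = -4.25, r(0.25) = -4.25, r(1.5) = -13.
Sum = Σ Δt_i · r(t_i).
Sum = -30.1875.

-30.1875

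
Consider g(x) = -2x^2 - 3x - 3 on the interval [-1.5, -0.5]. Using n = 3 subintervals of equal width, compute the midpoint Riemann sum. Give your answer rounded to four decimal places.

Δx = (-0.5 − (-1.5))/3 = 1/3.
Midpoints: -4/3, -1, -2/3.
g(-4/3) = -23/9, g(-1) = -2, g(-2/3) = -17/9.
Sum = Δx · [g(-4/3) + g(-1) + g(-2/3)].
Sum ≈ -2.1481.

-2.1481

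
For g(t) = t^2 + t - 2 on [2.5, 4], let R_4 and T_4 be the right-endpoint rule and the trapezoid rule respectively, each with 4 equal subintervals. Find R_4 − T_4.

2.109375

R_4 = 20.14453125.
T_4 = 18.03515625.
R_4 − T_4 = 2.109375.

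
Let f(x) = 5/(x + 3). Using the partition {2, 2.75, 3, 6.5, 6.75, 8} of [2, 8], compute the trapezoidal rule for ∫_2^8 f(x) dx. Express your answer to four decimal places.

Subinterval widths: 0.75, 0.25, 3.5, 0.25, 1.25.
f(2) = 1, f(2.75) = 20/23, f(3) = 5/6, f(6.5) = 10/19, f(6.75) = 20/39, f(8) = 5/11.
On each subinterval the trapezoid contributes (Δx_i/2)·[f(x_{i-1}) + f(x_i)].
Sum ≈ 4.0278.

4.0278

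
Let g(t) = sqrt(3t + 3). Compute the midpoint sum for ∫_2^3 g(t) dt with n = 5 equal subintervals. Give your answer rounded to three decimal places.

3.238

Δt = (3 − 2)/5 = 0.2.
Midpoints: 2.1, 2.3, 2.5, 2.7, 2.9.
g(2.1) ≈ 3.050, g(2.3) ≈ 3.146, g(2.5) ≈ 3.240, g(2.7) ≈ 3.332, g(2.9) ≈ 3.421.
Sum = Δt · [g(2.1) + g(2.3) + g(2.5) + g(2.7) + g(2.9)].
Sum ≈ 3.238.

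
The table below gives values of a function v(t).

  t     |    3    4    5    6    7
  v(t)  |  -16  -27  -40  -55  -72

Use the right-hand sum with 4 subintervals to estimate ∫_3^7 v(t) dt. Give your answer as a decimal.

Δt = 1.
Sum = 1·[(-27) + (-40) + (-55) + (-72)] = -194.

-194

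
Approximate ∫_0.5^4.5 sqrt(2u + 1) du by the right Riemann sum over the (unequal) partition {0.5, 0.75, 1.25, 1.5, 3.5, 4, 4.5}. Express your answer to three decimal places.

Subinterval widths: 0.25, 0.5, 0.25, 2, 0.5, 0.5.
Right endpoints: 0.75, 1.25, 1.5, 3.5, 4, 4.5.
f(0.75) ≈ 1.581, f(1.25) ≈ 1.871, f(1.5) ≈ 2.000, f(3.5) ≈ 2.828, f(4) ≈ 3.000, f(4.5) ≈ 3.162.
Sum = Σ Δu_i · f(u_i).
Sum ≈ 10.569.

10.569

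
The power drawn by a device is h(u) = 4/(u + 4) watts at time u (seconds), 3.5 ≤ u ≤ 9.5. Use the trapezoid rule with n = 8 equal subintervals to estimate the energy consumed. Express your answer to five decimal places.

2.35345

Δu = (9.5 − 3.5)/8 = 0.75.
h(3.5) = 8/15, h(4.25) = 16/33, h(5) = 4/9, h(5.75) = 16/39, h(6.5) = 8/21, h(7.25) = 16/45, h(8) = 1/3, h(8.75) = 16/51, h(9.5) = 8/27.
T_8 = (Δu/2)·[h(u_0) + 2h(u_1) + ... + 2h(u_{7}) + h(u_8)].
Sum ≈ 2.35345.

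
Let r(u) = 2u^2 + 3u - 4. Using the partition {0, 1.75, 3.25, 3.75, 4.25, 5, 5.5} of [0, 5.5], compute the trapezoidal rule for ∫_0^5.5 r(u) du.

137.46875

Subinterval widths: 1.75, 1.5, 0.5, 0.5, 0.75, 0.5.
r(0) = -4, r(1.75) = 7.375, r(3.25) = 26.875, r(3.75) = 35.375, r(4.25) = 44.875, r(5) = 61, r(5.5) = 73.
On each subinterval the trapezoid contributes (Δu_i/2)·[r(u_{i-1}) + r(u_i)].
Sum = 137.46875.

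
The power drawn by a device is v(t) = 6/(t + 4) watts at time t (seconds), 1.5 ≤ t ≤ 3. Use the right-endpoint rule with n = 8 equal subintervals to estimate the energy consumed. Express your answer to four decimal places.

1.4253

Δt = (3 − 1.5)/8 = 0.1875.
Right endpoints: 1.6875, 1.875, 2.0625, 2.25, 2.4375, 2.625, 2.8125, 3.
v(1.6875) = 96/91, v(1.875) = 48/47, v(2.0625) = 96/97, v(2.25) = 0.96, v(2.4375) = 96/103, v(2.625) = 48/53, v(2.8125) = 96/109, v(3) = 6/7.
Sum = Δt · [v(1.6875) + v(1.875) + v(2.0625) + ...].
Sum ≈ 1.4253.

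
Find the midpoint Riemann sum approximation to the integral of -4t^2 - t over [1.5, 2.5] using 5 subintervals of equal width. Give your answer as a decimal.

Δt = (2.5 − 1.5)/5 = 0.2.
Midpoints: 1.6, 1.8, 2, 2.2, 2.4.
f(1.6) = -11.84, f(1.8) = -14.76, f(2) = -18, f(2.2) = -21.56, f(2.4) = -25.44.
Sum = Δt · [f(1.6) + f(1.8) + f(2) + f(2.2) + f(2.4)].
Sum = -18.32.

-18.32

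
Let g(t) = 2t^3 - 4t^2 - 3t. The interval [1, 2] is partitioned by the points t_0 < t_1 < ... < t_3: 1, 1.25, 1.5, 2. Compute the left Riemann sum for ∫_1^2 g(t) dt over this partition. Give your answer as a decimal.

Subinterval widths: 0.25, 0.25, 0.5.
Left endpoints: 1, 1.25, 1.5.
g(1) = -5, g(1.25) = -6.09375, g(1.5) = -6.75.
Sum = Σ Δt_i · g(t_i).
Sum = -6.1484375.

-6.1484375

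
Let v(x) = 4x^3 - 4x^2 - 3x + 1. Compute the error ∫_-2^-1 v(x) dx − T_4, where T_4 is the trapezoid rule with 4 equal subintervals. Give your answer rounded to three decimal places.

Exact integral: ∫_-2^-1 v(x) dx ≈ -18.83333.
T_4 = -19.0625.
Error ≈ -18.83333 − (-19.0625) ≈ 0.229.

0.229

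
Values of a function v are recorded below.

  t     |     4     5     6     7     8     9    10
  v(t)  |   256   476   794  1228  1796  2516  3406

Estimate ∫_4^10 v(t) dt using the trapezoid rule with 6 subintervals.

Δt = 1.
T_6 = (1/2)·[256 + 2·476 + 2·794 + 2·1228 + 2·1796 + 2·2516 + 3406] = 8641.

8641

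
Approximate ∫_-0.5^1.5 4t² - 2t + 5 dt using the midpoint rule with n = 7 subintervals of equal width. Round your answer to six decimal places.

Δt = (1.5 − (-0.5))/7 = 2/7.
Midpoints: -5/14, -1/14, 3/14, 0.5, 11/14, 15/14, 19/14.
f(-5/14) = 305/49, f(-1/14) = 253/49, f(3/14) = 233/49, f(0.5) = 5, f(11/14) = 289/49, f(15/14) = 365/49, f(19/14) = 473/49.
Sum = Δt · [f(-5/14) + f(-1/14) + f(3/14) + ...].
Sum ≈ 12.612245.

12.612245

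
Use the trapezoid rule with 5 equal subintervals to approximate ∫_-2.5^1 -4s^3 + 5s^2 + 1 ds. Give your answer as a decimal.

Δs = (1 − (-2.5))/5 = 0.7.
f(-2.5) = 94.75, f(-1.8) = 40.528, f(-1.1) = 12.374, f(-0.4) = 2.056, f(0.3) = 1.342, f(1) = 2.
T_5 = (Δs/2)·[f(s_0) + 2f(s_1) + ... + 2f(s_{4}) + f(s_5)].
Sum = 73.2725.

73.2725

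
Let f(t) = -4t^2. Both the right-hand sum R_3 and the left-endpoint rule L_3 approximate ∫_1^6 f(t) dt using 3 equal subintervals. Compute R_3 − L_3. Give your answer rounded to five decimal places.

-233.33333

R_3 ≈ -412.5925926.
L_3 ≈ -179.2592593.
R_3 − L_3 ≈ -233.33333.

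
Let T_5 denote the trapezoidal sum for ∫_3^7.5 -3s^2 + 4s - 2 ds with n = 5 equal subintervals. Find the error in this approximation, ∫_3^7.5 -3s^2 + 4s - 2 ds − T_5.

Exact integral: ∫_3^7.5 f(s) ds = -309.375.
T_5 = -311.1975.
Error = -309.375 − (-311.1975) = 1.8225.

1.8225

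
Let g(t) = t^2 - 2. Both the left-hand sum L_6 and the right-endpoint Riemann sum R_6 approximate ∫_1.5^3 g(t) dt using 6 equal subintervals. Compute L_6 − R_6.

-1.6875

L_6 = 4.046875.
R_6 = 5.734375.
L_6 − R_6 = -1.6875.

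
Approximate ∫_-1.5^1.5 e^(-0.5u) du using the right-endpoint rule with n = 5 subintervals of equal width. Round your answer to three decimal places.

Δu = (1.5 − (-1.5))/5 = 0.6.
Right endpoints: -0.9, -0.3, 0.3, 0.9, 1.5.
f(-0.9) ≈ 1.568, f(-0.3) ≈ 1.162, f(0.3) ≈ 0.861, f(0.9) ≈ 0.638, f(1.5) ≈ 0.472.
Sum = Δu · [f(-0.9) + f(-0.3) + f(0.3) + f(0.9) + f(1.5)].
Sum ≈ 2.821.

2.821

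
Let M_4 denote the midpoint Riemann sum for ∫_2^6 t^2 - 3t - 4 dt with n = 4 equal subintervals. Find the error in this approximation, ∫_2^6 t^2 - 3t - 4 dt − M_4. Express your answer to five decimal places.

Exact integral: ∫_2^6 f(t) dt ≈ 5.3333333.
M_4 = 5.
Error ≈ 5.3333333 − 5 ≈ 0.33333.

0.33333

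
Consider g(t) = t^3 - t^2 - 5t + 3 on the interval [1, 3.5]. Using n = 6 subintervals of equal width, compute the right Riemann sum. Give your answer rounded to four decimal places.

6.8743

Δt = (3.5 − 1)/6 = 5/12.
Right endpoints: 17/12, 11/6, 2.25, 8/3, 37/12, 3.5.
g(17/12) = -5611/1728, g(11/6) = -727/216, g(2.25) = -1.921875, g(8/3) = 41/27, g(37/12) = 12769/1728, g(3.5) = 16.125.
Sum = Δt · [g(17/12) + g(11/6) + g(2.25) + ...].
Sum ≈ 6.8743.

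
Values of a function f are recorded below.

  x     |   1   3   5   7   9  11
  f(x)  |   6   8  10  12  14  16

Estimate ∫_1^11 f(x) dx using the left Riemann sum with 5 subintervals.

Δx = 2.
Sum = 2·[6 + 8 + 10 + 12 + 14] = 100.

100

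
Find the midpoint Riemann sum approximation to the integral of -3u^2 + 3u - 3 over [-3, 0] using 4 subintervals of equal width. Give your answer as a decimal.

Δu = (0 − (-3))/4 = 0.75.
Midpoints: -2.625, -1.875, -1.125, -0.375.
f(-2.625) = -31.546875, f(-1.875) = -19.171875, f(-1.125) = -10.171875, f(-0.375) = -4.546875.
Sum = Δu · [f(-2.625) + f(-1.875) + f(-1.125) + f(-0.375)].
Sum = -49.078125.

-49.078125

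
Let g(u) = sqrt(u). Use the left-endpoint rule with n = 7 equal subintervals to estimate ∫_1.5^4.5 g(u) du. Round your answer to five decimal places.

4.94446

Δu = (4.5 − 1.5)/7 = 3/7.
Left endpoints: 1.5, 27/14, 33/14, 39/14, 45/14, 51/14, 57/14.
g(1.5) ≈ 1.22474, g(27/14) ≈ 1.38873, g(33/14) ≈ 1.53530, g(39/14) ≈ 1.66905, g(45/14) ≈ 1.79284, g(51/14) ≈ 1.90863, g(57/14) ≈ 2.01778.
Sum = Δu · [g(1.5) + g(27/14) + g(33/14) + ...].
Sum ≈ 4.94446.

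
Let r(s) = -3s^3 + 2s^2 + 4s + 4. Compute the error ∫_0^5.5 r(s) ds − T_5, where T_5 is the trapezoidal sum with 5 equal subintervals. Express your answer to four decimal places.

25.2335

Exact integral: ∫_0^5.5 r(s) ds ≈ -492.880208.
T_5 = -518.11375.
Error ≈ -492.880208 − (-518.11375) ≈ 25.2335.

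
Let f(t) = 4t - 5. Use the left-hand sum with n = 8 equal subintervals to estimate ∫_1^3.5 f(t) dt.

8.4375

Δt = (3.5 − 1)/8 = 0.3125.
Left endpoints: 1, 1.3125, 1.625, 1.9375, 2.25, 2.5625, 2.875, 3.1875.
f(1) = -1, f(1.3125) = 0.25, f(1.625) = 1.5, f(1.9375) = 2.75, f(2.25) = 4, f(2.5625) = 5.25, f(2.875) = 6.5, f(3.1875) = 7.75.
Sum = Δt · [f(1) + f(1.3125) + f(1.625) + ...].
Sum = 8.4375.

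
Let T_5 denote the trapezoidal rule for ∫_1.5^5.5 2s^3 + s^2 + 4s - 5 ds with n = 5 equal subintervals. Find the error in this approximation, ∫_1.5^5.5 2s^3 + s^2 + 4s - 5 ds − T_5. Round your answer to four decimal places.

Exact integral: ∫_1.5^5.5 f(s) ds ≈ 545.333333.
T_5 = 554.72.
Error ≈ 545.333333 − 554.72 ≈ -9.3867.

-9.3867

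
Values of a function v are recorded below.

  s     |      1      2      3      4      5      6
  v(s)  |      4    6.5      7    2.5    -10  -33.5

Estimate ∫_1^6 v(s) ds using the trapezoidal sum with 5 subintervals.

Δs = 1.
T_5 = (1/2)·[4 + 2·6.5 + 2·7 + 2·2.5 + 2·(-10) + (-33.5)] = -8.75.

-8.75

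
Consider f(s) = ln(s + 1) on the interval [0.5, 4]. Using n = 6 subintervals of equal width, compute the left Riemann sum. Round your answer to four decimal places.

3.5747

Δs = (4 − 0.5)/6 = 7/12.
Left endpoints: 0.5, 13/12, 5/3, 2.25, 17/6, 41/12.
f(0.5) ≈ 0.4055, f(13/12) ≈ 0.7340, f(5/3) ≈ 0.9808, f(2.25) ≈ 1.1787, f(17/6) ≈ 1.3437, f(41/12) ≈ 1.4854.
Sum = Δs · [f(0.5) + f(13/12) + f(5/3) + ...].
Sum ≈ 3.5747.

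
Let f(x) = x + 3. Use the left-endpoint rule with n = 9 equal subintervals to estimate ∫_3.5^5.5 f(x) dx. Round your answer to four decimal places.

Δx = (5.5 − 3.5)/9 = 2/9.
Left endpoints: 3.5, 67/18, 71/18, 25/6, 79/18, 83/18, 29/6, 91/18, 95/18.
f(3.5) = 6.5, f(67/18) = 121/18, f(71/18) = 125/18, f(25/6) = 43/6, f(79/18) = 133/18, f(83/18) = 137/18, f(29/6) = 47/6, f(91/18) = 145/18, f(95/18) = 149/18.
Sum = Δx · [f(3.5) + f(67/18) + f(71/18) + ...].
Sum ≈ 14.7778.

14.7778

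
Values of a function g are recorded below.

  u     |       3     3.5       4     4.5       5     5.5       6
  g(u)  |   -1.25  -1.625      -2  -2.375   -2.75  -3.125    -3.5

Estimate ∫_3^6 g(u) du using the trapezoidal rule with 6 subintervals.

-7.125

Δu = 0.5.
T_6 = (0.5/2)·[(-1.25) + 2·(-1.625) + 2·(-2) + 2·(-2.375) + 2·(-2.75) + 2·(-3.125) + (-3.5)] = -7.125.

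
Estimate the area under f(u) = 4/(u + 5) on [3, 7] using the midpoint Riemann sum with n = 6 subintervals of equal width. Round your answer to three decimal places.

1.621

Δu = (7 − 3)/6 = 2/3.
Midpoints: 10/3, 4, 14/3, 16/3, 6, 20/3.
f(10/3) = 0.48, f(4) = 4/9, f(14/3) = 12/29, f(16/3) = 12/31, f(6) = 4/11, f(20/3) = 12/35.
Sum = Δu · [f(10/3) + f(4) + f(14/3) + ...].
Sum ≈ 1.621.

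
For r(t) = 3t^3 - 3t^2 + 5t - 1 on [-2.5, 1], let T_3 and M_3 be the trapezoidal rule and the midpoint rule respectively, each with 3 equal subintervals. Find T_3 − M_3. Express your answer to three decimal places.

-11.612

T_3 ≈ -69.53819.
M_3 ≈ -57.92622.
T_3 − M_3 ≈ -11.612.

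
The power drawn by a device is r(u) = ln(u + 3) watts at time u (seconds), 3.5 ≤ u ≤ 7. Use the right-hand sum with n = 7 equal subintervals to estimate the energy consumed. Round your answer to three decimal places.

Δu = (7 − 3.5)/7 = 0.5.
Right endpoints: 4, 4.5, 5, 5.5, 6, 6.5, 7.
r(4) ≈ 1.946, r(4.5) ≈ 2.015, r(5) ≈ 2.079, r(5.5) ≈ 2.140, r(6) ≈ 2.197, r(6.5) ≈ 2.251, r(7) ≈ 2.303.
Sum = Δu · [r(4) + r(4.5) + r(5) + ...].
Sum ≈ 7.466.

7.466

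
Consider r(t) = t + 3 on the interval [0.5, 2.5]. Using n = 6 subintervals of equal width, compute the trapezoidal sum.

Δt = (2.5 − 0.5)/6 = 1/3.
r(0.5) = 3.5, r(5/6) = 23/6, r(7/6) = 25/6, r(1.5) = 4.5, r(11/6) = 29/6, r(13/6) = 31/6, r(2.5) = 5.5.
T_6 = (Δt/2)·[r(t_0) + 2r(t_1) + ... + 2r(t_{5}) + r(t_6)].
Sum = 9.

9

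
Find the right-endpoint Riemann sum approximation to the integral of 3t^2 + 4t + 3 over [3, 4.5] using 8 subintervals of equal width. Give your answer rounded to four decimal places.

Δt = (4.5 − 3)/8 = 0.1875.
Right endpoints: 3.1875, 3.375, 3.5625, 3.75, 3.9375, 4.125, 4.3125, 4.5.
f(3.1875) = 46.23046875, f(3.375) = 50.671875, f(3.5625) = 55.32421875, f(3.75) = 60.1875, f(3.9375) = 65.26171875, f(4.125) = 70.546875, f(4.3125) = 76.04296875, f(4.5) = 81.75.
Sum = Δt · [f(3.1875) + f(3.375) + f(3.5625) + ...].
Sum ≈ 94.8779.

94.8779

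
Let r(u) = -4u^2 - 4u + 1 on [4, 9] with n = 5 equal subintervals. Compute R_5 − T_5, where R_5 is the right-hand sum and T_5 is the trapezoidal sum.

-140

R_5 = -1155.
T_5 = -1015.
R_5 − T_5 = -140.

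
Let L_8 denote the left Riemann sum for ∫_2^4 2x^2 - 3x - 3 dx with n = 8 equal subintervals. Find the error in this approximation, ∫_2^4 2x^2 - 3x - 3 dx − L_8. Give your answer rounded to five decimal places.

2.20833

Exact integral: ∫_2^4 f(x) dx ≈ 13.3333333.
L_8 = 11.125.
Error ≈ 13.3333333 − 11.125 ≈ 2.20833.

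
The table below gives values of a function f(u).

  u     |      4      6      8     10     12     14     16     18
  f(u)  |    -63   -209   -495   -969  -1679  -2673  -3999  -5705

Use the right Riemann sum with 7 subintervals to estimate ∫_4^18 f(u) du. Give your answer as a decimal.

-31458

Δu = 2.
Sum = 2·[(-209) + (-495) + (-969) + (-1679) + (-2673) + (-3999) + (-5705)] = -31458.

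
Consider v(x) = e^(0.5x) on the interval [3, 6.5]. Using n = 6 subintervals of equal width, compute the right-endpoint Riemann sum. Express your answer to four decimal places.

49.1340

Δx = (6.5 − 3)/6 = 7/12.
Right endpoints: 43/12, 25/6, 4.75, 16/3, 71/12, 6.5.
v(43/12) ≈ 5.9994, v(25/6) ≈ 8.0312, v(4.75) ≈ 10.7510, v(16/3) ≈ 14.3919, v(71/12) ≈ 19.2658, v(6.5) ≈ 25.7903.
Sum = Δx · [v(43/12) + v(25/6) + v(4.75) + ...].
Sum ≈ 49.1340.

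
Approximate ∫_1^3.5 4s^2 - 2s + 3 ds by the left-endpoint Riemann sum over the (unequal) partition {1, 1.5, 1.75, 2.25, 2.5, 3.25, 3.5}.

Subinterval widths: 0.5, 0.25, 0.5, 0.25, 0.75, 0.25.
Left endpoints: 1, 1.5, 1.75, 2.25, 2.5, 3.25.
f(1) = 5, f(1.5) = 9, f(1.75) = 11.75, f(2.25) = 18.75, f(2.5) = 23, f(3.25) = 38.75.
Sum = Σ Δs_i · f(s_i).
Sum = 42.25.

42.25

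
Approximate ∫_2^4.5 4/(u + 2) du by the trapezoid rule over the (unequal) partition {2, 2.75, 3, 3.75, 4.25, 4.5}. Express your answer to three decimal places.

Subinterval widths: 0.75, 0.25, 0.75, 0.5, 0.25.
f(2) = 1, f(2.75) = 16/19, f(3) = 0.8, f(3.75) = 16/23, f(4.25) = 0.64, f(4.5) = 8/13.
On each subinterval the trapezoid contributes (Δu_i/2)·[f(u_{i-1}) + f(u_i)].
Sum ≈ 1.948.

1.948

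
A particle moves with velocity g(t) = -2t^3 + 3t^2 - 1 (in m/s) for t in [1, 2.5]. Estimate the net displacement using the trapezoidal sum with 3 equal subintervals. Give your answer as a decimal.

Δt = (2.5 − 1)/3 = 0.5.
g(1) = 0, g(1.5) = -1, g(2) = -5, g(2.5) = -13.5.
T_3 = (Δt/2)·[g(t_0) + 2g(t_1) + 2g(t_2) + g(t_3)].
Sum = -6.375.

-6.375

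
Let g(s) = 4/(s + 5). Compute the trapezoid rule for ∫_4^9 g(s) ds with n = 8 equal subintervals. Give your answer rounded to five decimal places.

Δs = (9 − 4)/8 = 0.625.
g(4) = 4/9, g(4.625) = 32/77, g(5.25) = 16/41, g(5.875) = 32/87, g(6.5) = 8/23, g(7.125) = 32/97, g(7.75) = 16/51, g(8.375) = 32/107, g(9) = 2/7.
T_8 = (Δs/2)·[g(s_0) + 2g(s_1) + ... + 2g(s_{7}) + g(s_8)].
Sum ≈ 1.76827.

1.76827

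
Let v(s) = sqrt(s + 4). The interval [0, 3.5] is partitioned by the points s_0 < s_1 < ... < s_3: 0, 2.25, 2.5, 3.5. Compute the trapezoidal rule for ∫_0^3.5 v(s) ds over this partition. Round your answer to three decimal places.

Subinterval widths: 2.25, 0.25, 1.
v(0) ≈ 2.000, v(2.25) ≈ 2.500, v(2.5) ≈ 2.550, v(3.5) ≈ 2.739.
On each subinterval the trapezoid contributes (Δs_i/2)·[v(s_{i-1}) + v(s_i)].
Sum ≈ 8.338.

8.338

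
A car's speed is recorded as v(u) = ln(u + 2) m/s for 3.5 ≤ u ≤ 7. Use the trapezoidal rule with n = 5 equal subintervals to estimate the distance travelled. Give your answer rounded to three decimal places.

6.896

Δu = (7 − 3.5)/5 = 0.7.
v(3.5) ≈ 1.705, v(4.2) ≈ 1.825, v(4.9) ≈ 1.932, v(5.6) ≈ 2.028, v(6.3) ≈ 2.116, v(7) ≈ 2.197.
T_5 = (Δu/2)·[v(u_0) + 2v(u_1) + ... + 2v(u_{4}) + v(u_5)].
Sum ≈ 6.896.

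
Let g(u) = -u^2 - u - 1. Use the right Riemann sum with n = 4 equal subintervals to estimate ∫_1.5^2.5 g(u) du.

-7.71875

Δu = (2.5 − 1.5)/4 = 0.25.
Right endpoints: 1.75, 2, 2.25, 2.5.
g(1.75) = -5.8125, g(2) = -7, g(2.25) = -8.3125, g(2.5) = -9.75.
Sum = Δu · [g(1.75) + g(2) + g(2.25) + g(2.5)].
Sum = -7.71875.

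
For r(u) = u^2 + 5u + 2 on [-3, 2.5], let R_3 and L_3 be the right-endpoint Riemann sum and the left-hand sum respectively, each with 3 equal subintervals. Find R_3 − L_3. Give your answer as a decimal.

45.375

R_3 ≈ 44.1018519.
L_3 ≈ -1.2731481.
R_3 − L_3 = 45.375.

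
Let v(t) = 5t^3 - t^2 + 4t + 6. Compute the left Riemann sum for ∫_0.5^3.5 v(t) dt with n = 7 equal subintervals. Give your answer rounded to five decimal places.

Δt = (3.5 − 0.5)/7 = 3/7.
Left endpoints: 0.5, 13/14, 19/14, 25/14, 31/14, 37/14, 43/14.
v(0.5) = 8.375, v(13/14) = 35275/2744, v(19/14) = 60601/2744, v(25/14) = 105439/2744, v(31/14) = 176269/2744, v(37/14) = 279571/2744, v(43/14) = 421825/2744.
Sum = Δt · [v(0.5) + v(13/14) + v(19/14) + ...].
Sum ≈ 172.10969.

172.10969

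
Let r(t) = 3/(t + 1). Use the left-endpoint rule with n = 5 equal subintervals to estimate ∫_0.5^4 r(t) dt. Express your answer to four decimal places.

Δt = (4 − 0.5)/5 = 0.7.
Left endpoints: 0.5, 1.2, 1.9, 2.6, 3.3.
r(0.5) = 2, r(1.2) = 15/11, r(1.9) = 30/29, r(2.6) = 5/6, r(3.3) = 30/43.
Sum = Δt · [r(0.5) + r(1.2) + r(1.9) + r(2.6) + r(3.3)].
Sum ≈ 4.1504.

4.1504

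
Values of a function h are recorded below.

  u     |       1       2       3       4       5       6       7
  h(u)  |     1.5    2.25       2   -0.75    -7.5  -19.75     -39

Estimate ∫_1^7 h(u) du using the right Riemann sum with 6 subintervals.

-62.75

Δu = 1.
Sum = 1·[2.25 + 2 + (-0.75) + (-7.5) + (-19.75) + (-39)] = -62.75.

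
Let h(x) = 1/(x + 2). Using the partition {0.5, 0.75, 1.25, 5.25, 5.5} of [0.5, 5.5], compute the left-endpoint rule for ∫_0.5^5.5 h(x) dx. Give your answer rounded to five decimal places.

1.54707

Subinterval widths: 0.25, 0.5, 4, 0.25.
Left endpoints: 0.5, 0.75, 1.25, 5.25.
h(0.5) = 0.4, h(0.75) = 4/11, h(1.25) = 4/13, h(5.25) = 4/29.
Sum = Σ Δx_i · h(x_i).
Sum ≈ 1.54707.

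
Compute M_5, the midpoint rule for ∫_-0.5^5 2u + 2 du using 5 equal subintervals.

Δu = (5 − (-0.5))/5 = 1.1.
Midpoints: 0.05, 1.15, 2.25, 3.35, 4.45.
f(0.05) = 2.1, f(1.15) = 4.3, f(2.25) = 6.5, f(3.35) = 8.7, f(4.45) = 10.9.
Sum = Δu · [f(0.05) + f(1.15) + f(2.25) + f(3.35) + f(4.45)].
Sum = 35.75.

35.75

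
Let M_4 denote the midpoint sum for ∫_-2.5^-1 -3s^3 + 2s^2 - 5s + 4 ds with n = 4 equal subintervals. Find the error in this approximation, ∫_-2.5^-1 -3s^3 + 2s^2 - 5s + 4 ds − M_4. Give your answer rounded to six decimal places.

Exact integral: ∫_-2.5^-1 f(s) ds = 57.421875.
M_4 ≈ 57.10986328.
Error ≈ 57.421875 − 57.10986328 ≈ 0.312012.

0.312012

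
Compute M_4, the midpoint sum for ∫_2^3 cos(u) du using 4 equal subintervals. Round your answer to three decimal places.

-0.770

Δu = (3 − 2)/4 = 0.25.
Midpoints: 2.125, 2.375, 2.625, 2.875.
f(2.125) ≈ -0.526, f(2.375) ≈ -0.720, f(2.625) ≈ -0.870, f(2.875) ≈ -0.965.
Sum = Δu · [f(2.125) + f(2.375) + f(2.625) + f(2.875)].
Sum ≈ -0.770.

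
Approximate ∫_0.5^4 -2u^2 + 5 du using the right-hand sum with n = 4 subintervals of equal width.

Δu = (4 − 0.5)/4 = 0.875.
Right endpoints: 1.375, 2.25, 3.125, 4.
f(1.375) = 1.21875, f(2.25) = -5.125, f(3.125) = -14.53125, f(4) = -27.
Sum = Δu · [f(1.375) + f(2.25) + f(3.125) + f(4)].
Sum = -39.7578125.

-39.7578125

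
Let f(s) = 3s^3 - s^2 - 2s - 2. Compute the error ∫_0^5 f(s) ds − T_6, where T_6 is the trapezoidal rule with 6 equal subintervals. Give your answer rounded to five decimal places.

Exact integral: ∫_0^5 f(s) ds ≈ 392.0833333.
T_6 ≈ 404.5254630.
Error ≈ 392.0833333 − 404.5254630 ≈ -12.44213.

-12.44213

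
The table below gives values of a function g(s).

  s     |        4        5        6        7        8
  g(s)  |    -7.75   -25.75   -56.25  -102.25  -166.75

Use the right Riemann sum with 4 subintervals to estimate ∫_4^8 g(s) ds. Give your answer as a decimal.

Δs = 1.
Sum = 1·[(-25.75) + (-56.25) + (-102.25) + (-166.75)] = -351.

-351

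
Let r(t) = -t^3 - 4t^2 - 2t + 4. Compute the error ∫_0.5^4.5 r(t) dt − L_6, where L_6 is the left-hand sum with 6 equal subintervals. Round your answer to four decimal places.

Exact integral: ∫_0.5^4.5 r(t) dt ≈ -227.833333.
L_6 ≈ -171.574074.
Error ≈ -227.833333 − (-171.574074) ≈ -56.2593.

-56.2593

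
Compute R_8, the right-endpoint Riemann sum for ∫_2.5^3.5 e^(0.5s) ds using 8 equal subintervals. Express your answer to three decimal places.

4.672

Δs = (3.5 − 2.5)/8 = 0.125.
Right endpoints: 2.625, 2.75, 2.875, 3, 3.125, 3.25, 3.375, 3.5.
f(2.625) ≈ 3.715, f(2.75) ≈ 3.955, f(2.875) ≈ 4.210, f(3) ≈ 4.482, f(3.125) ≈ 4.771, f(3.25) ≈ 5.078, f(3.375) ≈ 5.406, f(3.5) ≈ 5.755.
Sum = Δs · [f(2.625) + f(2.75) + f(2.875) + ...].
Sum ≈ 4.672.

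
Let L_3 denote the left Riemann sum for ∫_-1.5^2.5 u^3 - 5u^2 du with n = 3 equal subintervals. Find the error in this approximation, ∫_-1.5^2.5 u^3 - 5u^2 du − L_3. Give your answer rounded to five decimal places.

3.48148

Exact integral: ∫_-1.5^2.5 f(u) du ≈ -23.1666667.
L_3 ≈ -26.6481481.
Error ≈ -23.1666667 − (-26.6481481) ≈ 3.48148.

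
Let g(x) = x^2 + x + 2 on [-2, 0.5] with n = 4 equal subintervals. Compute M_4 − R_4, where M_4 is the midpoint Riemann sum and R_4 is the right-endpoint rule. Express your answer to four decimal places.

0.1465

M_4 ≈ 5.751953.
R_4 = 5.60546875.
M_4 − R_4 ≈ 0.1465.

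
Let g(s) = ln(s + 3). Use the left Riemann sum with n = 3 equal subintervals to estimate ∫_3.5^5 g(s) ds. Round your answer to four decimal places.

2.9163

Δs = (5 − 3.5)/3 = 0.5.
Left endpoints: 3.5, 4, 4.5.
g(3.5) ≈ 1.8718, g(4) ≈ 1.9459, g(4.5) ≈ 2.0149.
Sum = Δs · [g(3.5) + g(4) + g(4.5)].
Sum ≈ 2.9163.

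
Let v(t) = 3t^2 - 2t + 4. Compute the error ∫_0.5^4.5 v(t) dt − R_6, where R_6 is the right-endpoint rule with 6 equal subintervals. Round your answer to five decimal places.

Exact integral: ∫_0.5^4.5 v(t) dt = 87.
R_6 ≈ 105.2222222.
Error ≈ 87 − 105.2222222 ≈ -18.22222.

-18.22222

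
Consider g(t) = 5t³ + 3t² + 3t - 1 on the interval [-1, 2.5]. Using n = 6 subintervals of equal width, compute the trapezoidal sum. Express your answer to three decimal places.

71.407

Δt = (2.5 − (-1))/6 = 7/12.
g(-1) = -6, g(-5/12) = -3613/1728, g(1/6) = -85/216, g(0.75) = 5.046875, g(4/3) = 545/27, g(23/12) = 88087/1728, g(2.5) = 103.375.
T_6 = (Δt/2)·[g(t_0) + 2g(t_1) + ... + 2g(t_{5}) + g(t_6)].
Sum ≈ 71.407.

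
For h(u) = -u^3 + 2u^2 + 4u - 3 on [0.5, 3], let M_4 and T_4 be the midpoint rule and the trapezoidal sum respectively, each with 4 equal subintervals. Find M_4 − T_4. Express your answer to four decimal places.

M_4 ≈ 7.946777.
T_4 ≈ 7.153320.
M_4 − T_4 ≈ 0.7935.

0.7935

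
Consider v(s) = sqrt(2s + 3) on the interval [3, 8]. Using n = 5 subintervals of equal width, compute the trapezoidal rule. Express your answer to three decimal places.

18.598

Δs = (8 − 3)/5 = 1.
v(3) ≈ 3.000, v(4) ≈ 3.317, v(5) ≈ 3.606, v(6) ≈ 3.873, v(7) ≈ 4.123, v(8) ≈ 4.359.
T_5 = (Δs/2)·[v(s_0) + 2v(s_1) + ... + 2v(s_{4}) + v(s_5)].
Sum ≈ 18.598.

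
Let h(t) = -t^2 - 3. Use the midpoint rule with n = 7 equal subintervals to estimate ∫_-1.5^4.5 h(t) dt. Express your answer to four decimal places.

-49.1327

Δt = (4.5 − (-1.5))/7 = 6/7.
Midpoints: -15/14, -3/14, 9/14, 1.5, 33/14, 45/14, 57/14.
h(-15/14) = -813/196, h(-3/14) = -597/196, h(9/14) = -669/196, h(1.5) = -5.25, h(33/14) = -1677/196, h(45/14) = -2613/196, h(57/14) = -3837/196.
Sum = Δt · [h(-15/14) + h(-3/14) + h(9/14) + ...].
Sum ≈ -49.1327.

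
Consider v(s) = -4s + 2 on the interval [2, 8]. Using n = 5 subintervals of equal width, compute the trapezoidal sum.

Δs = (8 − 2)/5 = 1.2.
v(2) = -6, v(3.2) = -10.8, v(4.4) = -15.6, v(5.6) = -20.4, v(6.8) = -25.2, v(8) = -30.
T_5 = (Δs/2)·[v(s_0) + 2v(s_1) + ... + 2v(s_{4}) + v(s_5)].
Sum = -108.

-108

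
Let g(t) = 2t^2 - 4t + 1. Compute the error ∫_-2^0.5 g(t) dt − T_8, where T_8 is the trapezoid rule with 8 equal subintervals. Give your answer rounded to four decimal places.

Exact integral: ∫_-2^0.5 g(t) dt ≈ 15.416667.
T_8 ≈ 15.498047.
Error ≈ 15.416667 − 15.498047 ≈ -0.0814.

-0.0814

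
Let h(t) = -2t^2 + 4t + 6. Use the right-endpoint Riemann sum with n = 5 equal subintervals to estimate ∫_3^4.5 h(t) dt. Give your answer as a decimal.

Δt = (4.5 − 3)/5 = 0.3.
Right endpoints: 3.3, 3.6, 3.9, 4.2, 4.5.
h(3.3) = -2.58, h(3.6) = -5.52, h(3.9) = -8.82, h(4.2) = -12.48, h(4.5) = -16.5.
Sum = Δt · [h(3.3) + h(3.6) + h(3.9) + h(4.2) + h(4.5)].
Sum = -13.77.

-13.77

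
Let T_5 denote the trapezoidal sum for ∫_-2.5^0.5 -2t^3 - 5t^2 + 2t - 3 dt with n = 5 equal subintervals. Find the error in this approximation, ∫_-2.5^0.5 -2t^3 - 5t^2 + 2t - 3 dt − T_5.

-0.18

Exact integral: ∫_-2.5^0.5 f(t) dt = -21.75.
T_5 = -21.57.
Error = -21.75 − (-21.57) = -0.18.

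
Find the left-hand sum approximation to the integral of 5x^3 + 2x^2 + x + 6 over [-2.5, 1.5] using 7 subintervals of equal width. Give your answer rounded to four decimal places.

-35.0306

Δx = (1.5 − (-2.5))/7 = 4/7.
Left endpoints: -2.5, -27/14, -19/14, -11/14, -3/14, 5/14, 13/14.
f(-2.5) = -62.125, f(-27/14) = -66831/2744, f(-19/14) = -11447/2744, f(-11/14) = 11041/2744, f(-3/14) = 15993/2744, f(5/14) = 18769/2744, f(13/14) = 34729/2744.
Sum = Δx · [f(-2.5) + f(-27/14) + f(-19/14) + ...].
Sum ≈ -35.0306.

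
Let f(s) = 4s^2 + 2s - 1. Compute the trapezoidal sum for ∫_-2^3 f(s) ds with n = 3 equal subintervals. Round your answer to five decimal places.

55.92593

Δs = (3 − (-2))/3 = 5/3.
f(-2) = 11, f(-1/3) = -11/9, f(4/3) = 79/9, f(3) = 41.
T_3 = (Δs/2)·[f(s_0) + 2f(s_1) + 2f(s_2) + f(s_3)].
Sum ≈ 55.92593.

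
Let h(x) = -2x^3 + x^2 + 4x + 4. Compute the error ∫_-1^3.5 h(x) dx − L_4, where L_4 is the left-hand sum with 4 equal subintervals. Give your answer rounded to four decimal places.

Exact integral: ∫_-1^3.5 h(x) dx = -19.40625.
L_4 ≈ 7.330078.
Error ≈ -19.40625 − 7.330078 ≈ -26.7363.

-26.7363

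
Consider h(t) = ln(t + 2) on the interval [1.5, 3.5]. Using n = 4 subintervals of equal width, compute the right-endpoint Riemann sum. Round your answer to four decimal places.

Δt = (3.5 − 1.5)/4 = 0.5.
Right endpoints: 2, 2.5, 3, 3.5.
h(2) ≈ 1.3863, h(2.5) ≈ 1.5041, h(3) ≈ 1.6094, h(3.5) ≈ 1.7047.
Sum = Δt · [h(2) + h(2.5) + h(3) + h(3.5)].
Sum ≈ 3.1023.

3.1023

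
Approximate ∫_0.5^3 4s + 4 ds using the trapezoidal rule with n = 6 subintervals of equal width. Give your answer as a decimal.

27.5

Δs = (3 − 0.5)/6 = 5/12.
f(0.5) = 6, f(11/12) = 23/3, f(4/3) = 28/3, f(1.75) = 11, f(13/6) = 38/3, f(31/12) = 43/3, f(3) = 16.
T_6 = (Δs/2)·[f(s_0) + 2f(s_1) + ... + 2f(s_{5}) + f(s_6)].
Sum = 27.5.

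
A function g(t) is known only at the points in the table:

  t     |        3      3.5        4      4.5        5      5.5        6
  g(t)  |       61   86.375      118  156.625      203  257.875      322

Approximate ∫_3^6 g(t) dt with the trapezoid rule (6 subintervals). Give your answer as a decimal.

Δt = 0.5.
T_6 = (0.5/2)·[61 + 2·86.375 + 2·118 + 2·156.625 + 2·203 + 2·257.875 + 322] = 506.6875.

506.6875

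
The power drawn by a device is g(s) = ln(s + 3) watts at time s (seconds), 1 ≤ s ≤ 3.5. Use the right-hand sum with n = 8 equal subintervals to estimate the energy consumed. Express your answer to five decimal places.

4.19662

Δs = (3.5 − 1)/8 = 0.3125.
Right endpoints: 1.3125, 1.625, 1.9375, 2.25, 2.5625, 2.875, 3.1875, 3.5.
g(1.3125) ≈ 1.46152, g(1.625) ≈ 1.53148, g(1.9375) ≈ 1.59686, g(2.25) ≈ 1.65823, g(2.5625) ≈ 1.71605, g(2.875) ≈ 1.77071, g(3.1875) ≈ 1.82253, g(3.5) ≈ 1.87180.
Sum = Δs · [g(1.3125) + g(1.625) + g(1.9375) + ...].
Sum ≈ 4.19662.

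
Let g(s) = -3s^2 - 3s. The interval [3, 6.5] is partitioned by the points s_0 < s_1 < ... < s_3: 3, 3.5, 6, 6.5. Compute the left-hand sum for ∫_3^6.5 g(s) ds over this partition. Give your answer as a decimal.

Subinterval widths: 0.5, 2.5, 0.5.
Left endpoints: 3, 3.5, 6.
g(3) = -36, g(3.5) = -47.25, g(6) = -126.
Sum = Σ Δs_i · g(s_i).
Sum = -199.125.

-199.125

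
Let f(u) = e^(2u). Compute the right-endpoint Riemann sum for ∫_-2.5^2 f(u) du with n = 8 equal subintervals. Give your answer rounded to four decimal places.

Δu = (2 − (-2.5))/8 = 0.5625.
Right endpoints: -1.9375, -1.375, -0.8125, -0.25, 0.3125, 0.875, 1.4375, 2.
f(-1.9375) ≈ 0.0208, f(-1.375) ≈ 0.0639, f(-0.8125) ≈ 0.1969, f(-0.25) ≈ 0.6065, f(0.3125) ≈ 1.8682, f(0.875) ≈ 5.7546, f(1.4375) ≈ 17.7254, f(2) ≈ 54.5982.
Sum = Δu · [f(-1.9375) + f(-1.375) + f(-0.8125) + ...].
Sum ≈ 45.4694.

45.4694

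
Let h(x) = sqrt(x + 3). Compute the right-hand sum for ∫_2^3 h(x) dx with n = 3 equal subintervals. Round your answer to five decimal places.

2.37979

Δx = (3 − 2)/3 = 1/3.
Right endpoints: 7/3, 8/3, 3.
h(7/3) ≈ 2.30940, h(8/3) ≈ 2.38048, h(3) ≈ 2.44949.
Sum = Δx · [h(7/3) + h(8/3) + h(3)].
Sum ≈ 2.37979.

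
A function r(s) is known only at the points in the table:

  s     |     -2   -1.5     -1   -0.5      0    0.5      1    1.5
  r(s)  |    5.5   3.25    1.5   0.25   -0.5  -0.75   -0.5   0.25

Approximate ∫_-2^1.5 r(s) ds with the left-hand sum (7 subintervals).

Δs = 0.5.
Sum = 0.5·[5.5 + 3.25 + 1.5 + 0.25 + (-0.5) + (-0.75) + (-0.5)] = 4.375.

4.375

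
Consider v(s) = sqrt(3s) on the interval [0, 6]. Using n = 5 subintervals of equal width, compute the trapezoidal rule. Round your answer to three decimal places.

Δs = (6 − 0)/5 = 1.2.
v(0) ≈ 0.000, v(1.2) ≈ 1.897, v(2.4) ≈ 2.683, v(3.6) ≈ 3.286, v(4.8) ≈ 3.795, v(6) ≈ 4.243.
T_5 = (Δs/2)·[v(s_0) + 2v(s_1) + ... + 2v(s_{4}) + v(s_5)].
Sum ≈ 16.540.

16.540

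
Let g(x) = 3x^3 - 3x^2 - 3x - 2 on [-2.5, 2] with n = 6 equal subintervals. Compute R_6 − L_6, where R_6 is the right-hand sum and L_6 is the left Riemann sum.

R_6 = -24.71484375.
L_6 = -72.80859375.
R_6 − L_6 = 48.09375.

48.09375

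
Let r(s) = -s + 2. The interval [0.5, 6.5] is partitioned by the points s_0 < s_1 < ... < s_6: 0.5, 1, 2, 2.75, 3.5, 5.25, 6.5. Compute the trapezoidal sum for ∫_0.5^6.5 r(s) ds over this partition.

-9

Subinterval widths: 0.5, 1, 0.75, 0.75, 1.75, 1.25.
r(0.5) = 1.5, r(1) = 1, r(2) = 0, r(2.75) = -0.75, r(3.5) = -1.5, r(5.25) = -3.25, r(6.5) = -4.5.
On each subinterval the trapezoid contributes (Δs_i/2)·[r(s_{i-1}) + r(s_i)].
Sum = -9.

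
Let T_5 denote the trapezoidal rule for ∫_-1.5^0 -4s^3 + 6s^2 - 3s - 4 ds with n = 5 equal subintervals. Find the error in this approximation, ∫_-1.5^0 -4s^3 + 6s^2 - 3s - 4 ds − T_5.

-0.3375

Exact integral: ∫_-1.5^0 f(s) ds = 9.1875.
T_5 = 9.525.
Error = 9.1875 − 9.525 = -0.3375.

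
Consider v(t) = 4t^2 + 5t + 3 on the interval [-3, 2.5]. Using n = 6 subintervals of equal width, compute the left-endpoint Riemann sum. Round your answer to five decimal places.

Δt = (2.5 − (-3))/6 = 11/12.
Left endpoints: -3, -25/12, -7/6, -0.25, 2/3, 19/12.
v(-3) = 24, v(-25/12) = 179/18, v(-7/6) = 47/18, v(-0.25) = 2, v(2/3) = 73/9, v(19/12) = 377/18.
Sum = Δt · [v(-3) + v(-25/12) + v(-7/6) + ...].
Sum ≈ 61.97685.

61.97685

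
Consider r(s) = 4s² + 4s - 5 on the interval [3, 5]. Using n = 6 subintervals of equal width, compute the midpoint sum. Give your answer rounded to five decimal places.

152.59259

Δs = (5 − 3)/6 = 1/3.
Midpoints: 19/6, 3.5, 23/6, 25/6, 4.5, 29/6.
r(19/6) = 430/9, r(3.5) = 58, r(23/6) = 622/9, r(25/6) = 730/9, r(4.5) = 94, r(29/6) = 970/9.
Sum = Δs · [r(19/6) + r(3.5) + r(23/6) + ...].
Sum ≈ 152.59259.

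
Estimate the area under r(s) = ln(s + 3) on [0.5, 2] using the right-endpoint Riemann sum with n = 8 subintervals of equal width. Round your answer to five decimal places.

Δs = (2 − 0.5)/8 = 0.1875.
Right endpoints: 0.6875, 0.875, 1.0625, 1.25, 1.4375, 1.625, 1.8125, 2.
r(0.6875) ≈ 1.30495, r(0.875) ≈ 1.35455, r(1.0625) ≈ 1.40180, r(1.25) ≈ 1.44692, r(1.4375) ≈ 1.49009, r(1.625) ≈ 1.53148, r(1.8125) ≈ 1.57122, r(2) ≈ 1.60944.
Sum = Δs · [r(0.6875) + r(0.875) + r(1.0625) + ...].
Sum ≈ 2.19571.

2.19571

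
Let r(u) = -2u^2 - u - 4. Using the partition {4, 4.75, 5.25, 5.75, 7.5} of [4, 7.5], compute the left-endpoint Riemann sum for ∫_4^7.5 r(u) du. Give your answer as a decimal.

-221.90625

Subinterval widths: 0.75, 0.5, 0.5, 1.75.
Left endpoints: 4, 4.75, 5.25, 5.75.
r(4) = -40, r(4.75) = -53.875, r(5.25) = -64.375, r(5.75) = -75.875.
Sum = Σ Δu_i · r(u_i).
Sum = -221.90625.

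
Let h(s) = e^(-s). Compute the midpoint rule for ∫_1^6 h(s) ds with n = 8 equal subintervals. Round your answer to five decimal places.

0.35952

Δs = (6 − 1)/8 = 0.625.
Midpoints: 1.3125, 1.9375, 2.5625, 3.1875, 3.8125, 4.4375, 5.0625, 5.6875.
h(1.3125) ≈ 0.26915, h(1.9375) ≈ 0.14406, h(2.5625) ≈ 0.07711, h(3.1875) ≈ 0.04127, h(3.8125) ≈ 0.02209, h(4.4375) ≈ 0.01183, h(5.0625) ≈ 0.00633, h(5.6875) ≈ 0.00339.
Sum = Δs · [h(1.3125) + h(1.9375) + h(2.5625) + ...].
Sum ≈ 0.35952.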